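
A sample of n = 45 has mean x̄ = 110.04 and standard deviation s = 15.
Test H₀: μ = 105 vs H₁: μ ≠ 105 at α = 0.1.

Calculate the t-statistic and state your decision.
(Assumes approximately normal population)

Answer: t = 2.2539, reject H₀

Derivation:
df = n - 1 = 44
SE = s/√n = 15/√45 = 2.2361
t = (x̄ - μ₀)/SE = (110.04 - 105)/2.2361 = 2.2539
Critical value: t_{0.05,44} = ±1.680
p-value ≈ 0.0292
Decision: reject H₀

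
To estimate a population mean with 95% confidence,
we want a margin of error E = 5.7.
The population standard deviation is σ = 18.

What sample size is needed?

Answer: n = 39

Derivation:
z_0.025 = 1.960
n = (z×σ/E)² = (1.960×18/5.7)²
n = 38.3096
Round up: n = 39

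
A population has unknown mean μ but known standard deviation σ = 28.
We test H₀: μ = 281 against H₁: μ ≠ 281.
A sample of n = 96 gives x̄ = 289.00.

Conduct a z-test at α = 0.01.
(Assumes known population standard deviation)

Answer: z = 2.7995, reject H₀

Derivation:
Standard error: SE = σ/√n = 28/√96 = 2.8577
z-statistic: z = (x̄ - μ₀)/SE = (289.00 - 281)/2.8577 = 2.7995
Critical value: ±2.576
p-value = 0.0051
Decision: reject H₀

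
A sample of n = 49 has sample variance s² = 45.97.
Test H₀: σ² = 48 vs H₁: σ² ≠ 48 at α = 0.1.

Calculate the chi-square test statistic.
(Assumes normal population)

Answer: χ² = 45.9700, fail to reject H₀

Derivation:
df = n - 1 = 48
χ² = (n-1)s²/σ₀² = 48×45.97/48 = 45.9700
Critical values: χ²_{0.95,48} = 33.098, χ²_{0.05,48} = 65.171
Rejection region: χ² < 33.098 or χ² > 65.171
Decision: fail to reject H₀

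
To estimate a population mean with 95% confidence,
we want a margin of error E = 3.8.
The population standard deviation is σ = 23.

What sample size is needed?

Answer: n = 141

Derivation:
z_0.025 = 1.960
n = (z×σ/E)² = (1.960×23/3.8)²
n = 140.7345
Round up: n = 141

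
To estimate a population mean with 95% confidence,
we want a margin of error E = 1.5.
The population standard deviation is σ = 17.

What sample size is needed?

z_0.025 = 1.960
n = (z×σ/E)² = (1.960×17/1.5)²
n = 493.4322
Round up: n = 494

Answer: n = 494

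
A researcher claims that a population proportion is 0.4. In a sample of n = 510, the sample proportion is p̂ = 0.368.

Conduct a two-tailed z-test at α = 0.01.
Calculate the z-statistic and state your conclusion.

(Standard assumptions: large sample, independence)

Answer: z = -1.4751, fail to reject H₀

Derivation:
H₀: p = 0.4, H₁: p ≠ 0.4
Standard error: SE = √(p₀(1-p₀)/n) = √(0.4×0.6/510) = 0.021693
z-statistic: z = (p̂ - p₀)/SE = (0.368 - 0.4)/0.021693 = -1.4751
Critical value: z_0.005 = ±2.576
p-value = 0.1402
Decision: fail to reject H₀ at α = 0.01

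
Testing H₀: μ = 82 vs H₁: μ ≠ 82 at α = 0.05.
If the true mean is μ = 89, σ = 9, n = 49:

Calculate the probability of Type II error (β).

SE = σ/√n = 9/√49 = 1.2857
Critical values: μ₀ ± z_0.025×SE = 82 ± 1.960×1.2857
Acceptance region: (79.4800, 84.5200)
Under H₁ (μ = 89): z_high = (84.5200 - 89)/1.2857 = -3.4845, z_low = (79.4800 - 89)/1.2857 = -7.4045
β = P(not reject | H₁) = Φ(-3.4845) - Φ(-7.4045) ≈ 0.0002

Answer: β ≈ 0.0002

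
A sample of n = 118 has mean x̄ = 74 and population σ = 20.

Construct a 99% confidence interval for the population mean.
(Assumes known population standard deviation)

Answer: (69.2573, 78.7427)

Derivation:
Confidence level: 99%, α = 0.01
z_0.005 = 2.576
SE = σ/√n = 20/√118 = 1.8411
Margin of error = 2.576 × 1.8411 = 4.7427
CI: x̄ ± margin = 74 ± 4.7427
CI: (69.2573, 78.7427)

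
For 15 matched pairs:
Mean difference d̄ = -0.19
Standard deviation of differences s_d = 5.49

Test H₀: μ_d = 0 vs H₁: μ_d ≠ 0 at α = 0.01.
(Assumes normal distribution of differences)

Answer: t = -0.1340, fail to reject H₀

Derivation:
df = n - 1 = 14
SE = s_d/√n = 5.49/√15 = 1.4175
t = d̄/SE = -0.19/1.4175 = -0.1340
Critical value: t_{0.005,14} = ±2.977
p-value ≈ 0.8953
Decision: fail to reject H₀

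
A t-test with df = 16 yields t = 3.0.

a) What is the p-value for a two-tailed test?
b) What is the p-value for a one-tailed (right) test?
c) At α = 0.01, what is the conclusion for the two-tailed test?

Using t-distribution with df = 16:
a) Two-tailed: p = 2×P(T > 3.0) = 0.0085
b) One-tailed: p = P(T > 3.0) = 0.0042
c) 0.0085 < 0.01, reject H₀

Answer: a) 0.0085, b) 0.0042, c) reject H₀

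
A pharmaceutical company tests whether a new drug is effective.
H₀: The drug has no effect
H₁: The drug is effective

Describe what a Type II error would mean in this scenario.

A Type I error (probability α) occurs when we reject a true H₀.
A Type II error (probability β) occurs when we fail to reject a false H₀.

Answer: Failing to detect the drug's effect when it actually works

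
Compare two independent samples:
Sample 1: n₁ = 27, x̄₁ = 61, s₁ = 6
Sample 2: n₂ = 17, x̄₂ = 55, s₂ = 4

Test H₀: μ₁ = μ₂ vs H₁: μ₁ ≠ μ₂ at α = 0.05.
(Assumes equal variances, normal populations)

Pooled variance: s²_p = [26×6² + 16×4²]/(42) = 28.3810
s_p = 5.3274
SE = s_p×√(1/n₁ + 1/n₂) = 5.3274×√(1/27 + 1/17) = 1.6494
t = (x̄₁ - x̄₂)/SE = (61 - 55)/1.6494 = 3.6377
df = 42, t-critical = ±2.018
Decision: reject H₀

Answer: t = 3.6377, reject H₀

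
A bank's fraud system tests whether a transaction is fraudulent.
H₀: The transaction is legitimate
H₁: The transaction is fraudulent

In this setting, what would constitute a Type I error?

A Type I error (probability α) occurs when we reject a true H₀.
A Type II error (probability β) occurs when we fail to reject a false H₀.

Answer: Blocking a legitimate transaction as fraud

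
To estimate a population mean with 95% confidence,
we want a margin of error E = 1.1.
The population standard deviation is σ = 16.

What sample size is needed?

Answer: n = 813

Derivation:
z_0.025 = 1.960
n = (z×σ/E)² = (1.960×16/1.1)²
n = 812.7683
Round up: n = 813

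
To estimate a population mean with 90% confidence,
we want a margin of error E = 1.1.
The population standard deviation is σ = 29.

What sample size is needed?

z_0.05 = 1.645
n = (z×σ/E)² = (1.645×29/1.1)²
n = 1880.7992
Round up: n = 1881

Answer: n = 1881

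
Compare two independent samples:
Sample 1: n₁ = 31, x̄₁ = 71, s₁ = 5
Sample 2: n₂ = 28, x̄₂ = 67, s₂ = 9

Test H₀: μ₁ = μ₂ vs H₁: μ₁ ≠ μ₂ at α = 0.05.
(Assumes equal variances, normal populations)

Answer: t = 2.1373, reject H₀

Derivation:
Pooled variance: s²_p = [30×5² + 27×9²]/(57) = 51.5263
s_p = 7.1782
SE = s_p×√(1/n₁ + 1/n₂) = 7.1782×√(1/31 + 1/28) = 1.8715
t = (x̄₁ - x̄₂)/SE = (71 - 67)/1.8715 = 2.1373
df = 57, t-critical = ±2.002
Decision: reject H₀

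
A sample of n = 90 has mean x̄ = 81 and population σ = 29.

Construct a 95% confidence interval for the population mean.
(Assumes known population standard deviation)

Confidence level: 95%, α = 0.05
z_0.025 = 1.960
SE = σ/√n = 29/√90 = 3.0569
Margin of error = 1.960 × 3.0569 = 5.9915
CI: x̄ ± margin = 81 ± 5.9915
CI: (75.0085, 86.9915)

Answer: (75.0085, 86.9915)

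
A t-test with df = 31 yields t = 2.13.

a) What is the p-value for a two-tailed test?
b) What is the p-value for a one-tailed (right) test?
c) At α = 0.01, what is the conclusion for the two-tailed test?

Using t-distribution with df = 31:
a) Two-tailed: p = 2×P(T > 2.13) = 0.0412
b) One-tailed: p = P(T > 2.13) = 0.0206
c) 0.0412 ≥ 0.01, fail to reject H₀

Answer: a) 0.0412, b) 0.0206, c) fail to reject H₀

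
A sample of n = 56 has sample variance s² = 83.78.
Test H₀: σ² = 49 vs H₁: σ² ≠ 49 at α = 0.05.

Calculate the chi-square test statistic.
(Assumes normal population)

Answer: χ² = 94.0388, reject H₀

Derivation:
df = n - 1 = 55
χ² = (n-1)s²/σ₀² = 55×83.78/49 = 94.0388
Critical values: χ²_{0.975,55} = 36.398, χ²_{0.025,55} = 77.380
Rejection region: χ² < 36.398 or χ² > 77.380
Decision: reject H₀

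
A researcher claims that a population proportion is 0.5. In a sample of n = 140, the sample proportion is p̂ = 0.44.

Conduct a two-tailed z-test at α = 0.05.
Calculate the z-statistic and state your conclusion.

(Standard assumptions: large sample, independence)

H₀: p = 0.5, H₁: p ≠ 0.5
Standard error: SE = √(p₀(1-p₀)/n) = √(0.5×0.5/140) = 0.042258
z-statistic: z = (p̂ - p₀)/SE = (0.44 - 0.5)/0.042258 = -1.4198
Critical value: z_0.025 = ±1.960
p-value = 0.1557
Decision: fail to reject H₀ at α = 0.05

Answer: z = -1.4198, fail to reject H₀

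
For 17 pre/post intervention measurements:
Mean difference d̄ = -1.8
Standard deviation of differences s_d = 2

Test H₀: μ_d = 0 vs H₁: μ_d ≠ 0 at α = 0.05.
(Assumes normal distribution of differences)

df = n - 1 = 16
SE = s_d/√n = 2/√17 = 0.4851
t = d̄/SE = -1.8/0.4851 = -3.7106
Critical value: t_{0.025,16} = ±2.120
p-value ≈ 0.0019
Decision: reject H₀

Answer: t = -3.7106, reject H₀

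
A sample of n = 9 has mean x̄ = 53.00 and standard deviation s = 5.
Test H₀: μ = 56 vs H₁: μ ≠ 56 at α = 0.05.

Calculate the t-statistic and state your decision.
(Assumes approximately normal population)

Answer: t = -1.8000, fail to reject H₀

Derivation:
df = n - 1 = 8
SE = s/√n = 5/√9 = 1.6667
t = (x̄ - μ₀)/SE = (53.00 - 56)/1.6667 = -1.8000
Critical value: t_{0.025,8} = ±2.306
p-value ≈ 0.1096
Decision: fail to reject H₀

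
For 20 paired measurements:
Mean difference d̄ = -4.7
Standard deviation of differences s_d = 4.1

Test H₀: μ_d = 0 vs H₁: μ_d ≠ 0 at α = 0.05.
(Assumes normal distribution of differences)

Answer: t = -5.1265, reject H₀

Derivation:
df = n - 1 = 19
SE = s_d/√n = 4.1/√20 = 0.9168
t = d̄/SE = -4.7/0.9168 = -5.1265
Critical value: t_{0.025,19} = ±2.093
p-value ≈ 0.0001
Decision: reject H₀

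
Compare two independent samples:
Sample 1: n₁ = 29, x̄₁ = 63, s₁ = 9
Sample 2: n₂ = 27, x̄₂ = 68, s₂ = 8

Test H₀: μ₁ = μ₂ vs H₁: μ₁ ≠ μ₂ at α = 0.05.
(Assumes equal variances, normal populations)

Answer: t = -2.1911, reject H₀

Derivation:
Pooled variance: s²_p = [28×9² + 26×8²]/(54) = 72.8148
s_p = 8.5332
SE = s_p×√(1/n₁ + 1/n₂) = 8.5332×√(1/29 + 1/27) = 2.2820
t = (x̄₁ - x̄₂)/SE = (63 - 68)/2.2820 = -2.1911
df = 54, t-critical = ±2.005
Decision: reject H₀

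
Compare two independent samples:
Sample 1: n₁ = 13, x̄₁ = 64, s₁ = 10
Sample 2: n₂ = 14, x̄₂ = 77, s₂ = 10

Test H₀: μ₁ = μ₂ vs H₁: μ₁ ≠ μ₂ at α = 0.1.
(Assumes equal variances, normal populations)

Pooled variance: s²_p = [12×10² + 13×10²]/(25) = 100.0000
s_p = 10.0000
SE = s_p×√(1/n₁ + 1/n₂) = 10.0000×√(1/13 + 1/14) = 3.8516
t = (x̄₁ - x̄₂)/SE = (64 - 77)/3.8516 = -3.3752
df = 25, t-critical = ±1.708
Decision: reject H₀

Answer: t = -3.3752, reject H₀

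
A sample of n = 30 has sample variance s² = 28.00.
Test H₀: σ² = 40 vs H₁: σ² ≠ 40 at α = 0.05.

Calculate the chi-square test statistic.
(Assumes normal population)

Answer: χ² = 20.3000, fail to reject H₀

Derivation:
df = n - 1 = 29
χ² = (n-1)s²/σ₀² = 29×28.00/40 = 20.3000
Critical values: χ²_{0.975,29} = 16.047, χ²_{0.025,29} = 45.722
Rejection region: χ² < 16.047 or χ² > 45.722
Decision: fail to reject H₀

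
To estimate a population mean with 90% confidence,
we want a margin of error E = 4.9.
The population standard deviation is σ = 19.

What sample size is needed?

Answer: n = 41

Derivation:
z_0.05 = 1.645
n = (z×σ/E)² = (1.645×19/4.9)²
n = 40.6862
Round up: n = 41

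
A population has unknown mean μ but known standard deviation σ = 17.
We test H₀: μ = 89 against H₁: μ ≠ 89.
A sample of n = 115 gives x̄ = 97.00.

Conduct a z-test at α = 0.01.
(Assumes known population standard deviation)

Standard error: SE = σ/√n = 17/√115 = 1.5853
z-statistic: z = (x̄ - μ₀)/SE = (97.00 - 89)/1.5853 = 5.0464
Critical value: ±2.576
p-value < 0.0001
Decision: reject H₀

Answer: z = 5.0464, reject H₀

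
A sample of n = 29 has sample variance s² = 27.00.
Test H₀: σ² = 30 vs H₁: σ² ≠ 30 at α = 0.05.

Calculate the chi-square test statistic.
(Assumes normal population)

df = n - 1 = 28
χ² = (n-1)s²/σ₀² = 28×27.00/30 = 25.2000
Critical values: χ²_{0.975,28} = 15.308, χ²_{0.025,28} = 44.461
Rejection region: χ² < 15.308 or χ² > 44.461
Decision: fail to reject H₀

Answer: χ² = 25.2000, fail to reject H₀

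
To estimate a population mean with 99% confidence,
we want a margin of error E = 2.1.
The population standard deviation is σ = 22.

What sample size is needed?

z_0.005 = 2.576
n = (z×σ/E)² = (2.576×22/2.1)²
n = 728.2802
Round up: n = 729

Answer: n = 729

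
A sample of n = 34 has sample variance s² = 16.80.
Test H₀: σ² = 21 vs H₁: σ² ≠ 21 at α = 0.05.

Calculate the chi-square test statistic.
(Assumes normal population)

Answer: χ² = 26.4000, fail to reject H₀

Derivation:
df = n - 1 = 33
χ² = (n-1)s²/σ₀² = 33×16.80/21 = 26.4000
Critical values: χ²_{0.975,33} = 19.047, χ²_{0.025,33} = 50.725
Rejection region: χ² < 19.047 or χ² > 50.725
Decision: fail to reject H₀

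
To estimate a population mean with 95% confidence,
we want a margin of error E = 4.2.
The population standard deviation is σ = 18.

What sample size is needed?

Answer: n = 71

Derivation:
z_0.025 = 1.960
n = (z×σ/E)² = (1.960×18/4.2)²
n = 70.5600
Round up: n = 71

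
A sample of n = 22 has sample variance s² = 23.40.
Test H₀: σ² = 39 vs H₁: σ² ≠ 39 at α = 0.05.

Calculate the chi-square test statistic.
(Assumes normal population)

Answer: χ² = 12.6000, fail to reject H₀

Derivation:
df = n - 1 = 21
χ² = (n-1)s²/σ₀² = 21×23.40/39 = 12.6000
Critical values: χ²_{0.975,21} = 10.283, χ²_{0.025,21} = 35.479
Rejection region: χ² < 10.283 or χ² > 35.479
Decision: fail to reject H₀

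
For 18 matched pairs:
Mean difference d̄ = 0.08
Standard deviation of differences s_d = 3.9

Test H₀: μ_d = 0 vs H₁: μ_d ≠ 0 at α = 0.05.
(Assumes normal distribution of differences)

df = n - 1 = 17
SE = s_d/√n = 3.9/√18 = 0.9192
t = d̄/SE = 0.08/0.9192 = 0.0870
Critical value: t_{0.025,17} = ±2.110
p-value ≈ 0.9317
Decision: fail to reject H₀

Answer: t = 0.0870, fail to reject H₀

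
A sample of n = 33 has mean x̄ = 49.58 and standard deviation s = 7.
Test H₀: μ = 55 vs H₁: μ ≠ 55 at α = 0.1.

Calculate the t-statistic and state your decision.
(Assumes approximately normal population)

df = n - 1 = 32
SE = s/√n = 7/√33 = 1.2185
t = (x̄ - μ₀)/SE = (49.58 - 55)/1.2185 = -4.4481
Critical value: t_{0.05,32} = ±1.694
p-value ≈ 0.0001
Decision: reject H₀

Answer: t = -4.4481, reject H₀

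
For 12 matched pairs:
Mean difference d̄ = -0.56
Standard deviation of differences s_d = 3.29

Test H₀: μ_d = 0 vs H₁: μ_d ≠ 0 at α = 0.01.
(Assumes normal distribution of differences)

df = n - 1 = 11
SE = s_d/√n = 3.29/√12 = 0.9497
t = d̄/SE = -0.56/0.9497 = -0.5897
Critical value: t_{0.005,11} = ±3.106
p-value ≈ 0.5673
Decision: fail to reject H₀

Answer: t = -0.5897, fail to reject H₀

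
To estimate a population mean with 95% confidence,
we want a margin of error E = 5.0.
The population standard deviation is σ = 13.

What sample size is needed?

Answer: n = 26

Derivation:
z_0.025 = 1.960
n = (z×σ/E)² = (1.960×13/5.0)²
n = 25.9692
Round up: n = 26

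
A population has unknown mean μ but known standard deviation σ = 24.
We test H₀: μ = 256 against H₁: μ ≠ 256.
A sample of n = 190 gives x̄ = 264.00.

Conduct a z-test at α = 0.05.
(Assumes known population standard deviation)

Standard error: SE = σ/√n = 24/√190 = 1.7411
z-statistic: z = (x̄ - μ₀)/SE = (264.00 - 256)/1.7411 = 4.5948
Critical value: ±1.960
p-value < 0.0001
Decision: reject H₀

Answer: z = 4.5948, reject H₀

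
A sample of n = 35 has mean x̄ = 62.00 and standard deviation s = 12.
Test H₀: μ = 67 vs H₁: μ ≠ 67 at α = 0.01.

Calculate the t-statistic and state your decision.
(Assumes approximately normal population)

df = n - 1 = 34
SE = s/√n = 12/√35 = 2.0284
t = (x̄ - μ₀)/SE = (62.00 - 67)/2.0284 = -2.4650
Critical value: t_{0.005,34} = ±2.728
p-value ≈ 0.0189
Decision: fail to reject H₀

Answer: t = -2.4650, fail to reject H₀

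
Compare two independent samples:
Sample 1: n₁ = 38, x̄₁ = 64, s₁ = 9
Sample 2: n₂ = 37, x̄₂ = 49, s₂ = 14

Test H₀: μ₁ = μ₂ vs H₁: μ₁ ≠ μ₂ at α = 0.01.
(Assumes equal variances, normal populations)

Pooled variance: s²_p = [37×9² + 36×14²]/(73) = 137.7123
s_p = 11.7351
SE = s_p×√(1/n₁ + 1/n₂) = 11.7351×√(1/38 + 1/37) = 2.7103
t = (x̄₁ - x̄₂)/SE = (64 - 49)/2.7103 = 5.5344
df = 73, t-critical = ±2.645
Decision: reject H₀

Answer: t = 5.5344, reject H₀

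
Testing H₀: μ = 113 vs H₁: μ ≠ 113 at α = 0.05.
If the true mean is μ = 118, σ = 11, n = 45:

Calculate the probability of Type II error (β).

Answer: β ≈ 0.1380

Derivation:
SE = σ/√n = 11/√45 = 1.6398
Critical values: μ₀ ± z_0.025×SE = 113 ± 1.960×1.6398
Acceptance region: (109.7860, 116.2140)
Under H₁ (μ = 118): z_high = (116.2140 - 118)/1.6398 = -1.0892, z_low = (109.7860 - 118)/1.6398 = -5.0091
β = P(not reject | H₁) = Φ(-1.0892) - Φ(-5.0091) ≈ 0.1380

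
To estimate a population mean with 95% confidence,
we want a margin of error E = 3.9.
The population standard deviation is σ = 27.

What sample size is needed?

z_0.025 = 1.960
n = (z×σ/E)² = (1.960×27/3.9)²
n = 184.1240
Round up: n = 185

Answer: n = 185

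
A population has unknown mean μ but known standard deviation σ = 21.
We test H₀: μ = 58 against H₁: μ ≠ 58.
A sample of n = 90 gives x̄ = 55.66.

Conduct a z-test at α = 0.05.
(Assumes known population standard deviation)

Standard error: SE = σ/√n = 21/√90 = 2.2136
z-statistic: z = (x̄ - μ₀)/SE = (55.66 - 58)/2.2136 = -1.0571
Critical value: ±1.960
p-value = 0.2905
Decision: fail to reject H₀

Answer: z = -1.0571, fail to reject H₀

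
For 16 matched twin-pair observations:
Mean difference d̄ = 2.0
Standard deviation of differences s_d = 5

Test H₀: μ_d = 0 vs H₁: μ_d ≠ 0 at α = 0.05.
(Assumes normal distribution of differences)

Answer: t = 1.6000, fail to reject H₀

Derivation:
df = n - 1 = 15
SE = s_d/√n = 5/√16 = 1.2500
t = d̄/SE = 2.0/1.2500 = 1.6000
Critical value: t_{0.025,15} = ±2.131
p-value ≈ 0.1304
Decision: fail to reject H₀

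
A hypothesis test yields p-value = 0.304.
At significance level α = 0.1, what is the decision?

Compare p-value to α:
0.304 ≥ 0.1
Decision: fail to reject H₀

Answer: fail to reject H₀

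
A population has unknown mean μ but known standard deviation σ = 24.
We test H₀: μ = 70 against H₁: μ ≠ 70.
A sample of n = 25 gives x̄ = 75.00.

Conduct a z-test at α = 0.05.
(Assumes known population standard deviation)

Answer: z = 1.0417, fail to reject H₀

Derivation:
Standard error: SE = σ/√n = 24/√25 = 4.8000
z-statistic: z = (x̄ - μ₀)/SE = (75.00 - 70)/4.8000 = 1.0417
Critical value: ±1.960
p-value = 0.2976
Decision: fail to reject H₀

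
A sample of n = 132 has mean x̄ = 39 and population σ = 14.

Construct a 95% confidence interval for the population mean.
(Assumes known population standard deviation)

Confidence level: 95%, α = 0.05
z_0.025 = 1.960
SE = σ/√n = 14/√132 = 1.2185
Margin of error = 1.960 × 1.2185 = 2.3883
CI: x̄ ± margin = 39 ± 2.3883
CI: (36.6117, 41.3883)

Answer: (36.6117, 41.3883)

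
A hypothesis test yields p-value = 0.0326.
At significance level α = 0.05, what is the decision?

Answer: reject H₀

Derivation:
Compare p-value to α:
0.0326 < 0.05
Decision: reject H₀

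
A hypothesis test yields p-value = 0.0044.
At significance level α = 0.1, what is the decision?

Answer: reject H₀

Derivation:
Compare p-value to α:
0.0044 < 0.1
Decision: reject H₀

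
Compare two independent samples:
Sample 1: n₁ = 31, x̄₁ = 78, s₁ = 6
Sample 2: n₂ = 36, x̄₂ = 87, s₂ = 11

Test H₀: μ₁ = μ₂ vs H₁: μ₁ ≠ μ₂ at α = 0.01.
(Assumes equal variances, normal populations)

Answer: t = -4.0621, reject H₀

Derivation:
Pooled variance: s²_p = [30×6² + 35×11²]/(65) = 81.7692
s_p = 9.0426
SE = s_p×√(1/n₁ + 1/n₂) = 9.0426×√(1/31 + 1/36) = 2.2156
t = (x̄₁ - x̄₂)/SE = (78 - 87)/2.2156 = -4.0621
df = 65, t-critical = ±2.654
Decision: reject H₀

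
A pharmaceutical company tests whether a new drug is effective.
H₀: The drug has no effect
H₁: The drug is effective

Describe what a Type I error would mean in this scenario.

Type I error (α): Rejecting H₀ when H₀ is true
Type II error (β): Failing to reject H₀ when H₁ is true

Answer: Concluding the drug is effective when it actually has no effect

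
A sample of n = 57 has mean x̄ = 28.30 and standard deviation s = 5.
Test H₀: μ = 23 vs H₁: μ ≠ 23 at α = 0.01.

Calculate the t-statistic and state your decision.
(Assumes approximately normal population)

Answer: t = 8.0024, reject H₀

Derivation:
df = n - 1 = 56
SE = s/√n = 5/√57 = 0.6623
t = (x̄ - μ₀)/SE = (28.30 - 23)/0.6623 = 8.0024
Critical value: t_{0.005,56} = ±2.667
p-value < 0.0001
Decision: reject H₀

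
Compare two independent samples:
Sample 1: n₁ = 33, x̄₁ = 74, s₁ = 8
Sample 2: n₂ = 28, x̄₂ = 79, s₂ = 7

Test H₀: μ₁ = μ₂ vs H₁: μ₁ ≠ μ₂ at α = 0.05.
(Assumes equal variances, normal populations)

Answer: t = -2.5745, reject H₀

Derivation:
Pooled variance: s²_p = [32×8² + 27×7²]/(59) = 57.1356
s_p = 7.5588
SE = s_p×√(1/n₁ + 1/n₂) = 7.5588×√(1/33 + 1/28) = 1.9421
t = (x̄₁ - x̄₂)/SE = (74 - 79)/1.9421 = -2.5745
df = 59, t-critical = ±2.001
Decision: reject H₀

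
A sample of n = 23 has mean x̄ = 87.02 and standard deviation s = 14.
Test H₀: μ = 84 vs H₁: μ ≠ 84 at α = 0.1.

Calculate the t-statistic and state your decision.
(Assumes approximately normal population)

Answer: t = 1.0345, fail to reject H₀

Derivation:
df = n - 1 = 22
SE = s/√n = 14/√23 = 2.9192
t = (x̄ - μ₀)/SE = (87.02 - 84)/2.9192 = 1.0345
Critical value: t_{0.05,22} = ±1.717
p-value ≈ 0.3121
Decision: fail to reject H₀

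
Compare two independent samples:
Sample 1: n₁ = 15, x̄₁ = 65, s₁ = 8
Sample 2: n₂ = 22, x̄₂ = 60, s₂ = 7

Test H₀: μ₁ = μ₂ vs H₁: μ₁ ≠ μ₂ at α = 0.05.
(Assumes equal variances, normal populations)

Pooled variance: s²_p = [14×8² + 21×7²]/(35) = 55.0000
s_p = 7.4162
SE = s_p×√(1/n₁ + 1/n₂) = 7.4162×√(1/15 + 1/22) = 2.4833
t = (x̄₁ - x̄₂)/SE = (65 - 60)/2.4833 = 2.0134
df = 35, t-critical = ±2.030
Decision: fail to reject H₀

Answer: t = 2.0134, fail to reject H₀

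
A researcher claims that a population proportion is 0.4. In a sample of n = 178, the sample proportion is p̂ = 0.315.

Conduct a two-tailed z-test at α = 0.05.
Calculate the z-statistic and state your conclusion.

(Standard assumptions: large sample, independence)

H₀: p = 0.4, H₁: p ≠ 0.4
Standard error: SE = √(p₀(1-p₀)/n) = √(0.4×0.6/178) = 0.036719
z-statistic: z = (p̂ - p₀)/SE = (0.315 - 0.4)/0.036719 = -2.3149
Critical value: z_0.025 = ±1.960
p-value = 0.0206
Decision: reject H₀ at α = 0.05

Answer: z = -2.3149, reject H₀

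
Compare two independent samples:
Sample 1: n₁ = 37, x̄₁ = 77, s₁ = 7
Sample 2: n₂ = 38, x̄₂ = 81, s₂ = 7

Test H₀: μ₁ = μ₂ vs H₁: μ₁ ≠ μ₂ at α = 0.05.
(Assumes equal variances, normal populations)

Answer: t = -2.4742, reject H₀

Derivation:
Pooled variance: s²_p = [36×7² + 37×7²]/(73) = 49.0000
s_p = 7.0000
SE = s_p×√(1/n₁ + 1/n₂) = 7.0000×√(1/37 + 1/38) = 1.6167
t = (x̄₁ - x̄₂)/SE = (77 - 81)/1.6167 = -2.4742
df = 73, t-critical = ±1.993
Decision: reject H₀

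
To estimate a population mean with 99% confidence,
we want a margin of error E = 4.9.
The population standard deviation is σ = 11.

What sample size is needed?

Answer: n = 34

Derivation:
z_0.005 = 2.576
n = (z×σ/E)² = (2.576×11/4.9)²
n = 33.4414
Round up: n = 34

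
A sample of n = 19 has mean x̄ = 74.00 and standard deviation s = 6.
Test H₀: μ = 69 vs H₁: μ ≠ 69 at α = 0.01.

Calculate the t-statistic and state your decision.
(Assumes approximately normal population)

df = n - 1 = 18
SE = s/√n = 6/√19 = 1.3765
t = (x̄ - μ₀)/SE = (74.00 - 69)/1.3765 = 3.6324
Critical value: t_{0.005,18} = ±2.878
p-value ≈ 0.0019
Decision: reject H₀

Answer: t = 3.6324, reject H₀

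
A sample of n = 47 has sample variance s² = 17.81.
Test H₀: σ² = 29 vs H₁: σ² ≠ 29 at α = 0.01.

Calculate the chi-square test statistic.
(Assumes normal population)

Answer: χ² = 28.2503, fail to reject H₀

Derivation:
df = n - 1 = 46
χ² = (n-1)s²/σ₀² = 46×17.81/29 = 28.2503
Critical values: χ²_{0.995,46} = 25.041, χ²_{0.005,46} = 74.437
Rejection region: χ² < 25.041 or χ² > 74.437
Decision: fail to reject H₀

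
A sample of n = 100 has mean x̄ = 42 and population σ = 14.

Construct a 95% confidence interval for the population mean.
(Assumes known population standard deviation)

Answer: (39.2560, 44.7440)

Derivation:
Confidence level: 95%, α = 0.05
z_0.025 = 1.960
SE = σ/√n = 14/√100 = 1.4000
Margin of error = 1.960 × 1.4000 = 2.7440
CI: x̄ ± margin = 42 ± 2.7440
CI: (39.2560, 44.7440)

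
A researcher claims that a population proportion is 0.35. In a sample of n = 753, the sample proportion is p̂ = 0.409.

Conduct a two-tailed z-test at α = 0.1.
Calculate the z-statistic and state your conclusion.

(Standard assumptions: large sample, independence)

H₀: p = 0.35, H₁: p ≠ 0.35
Standard error: SE = √(p₀(1-p₀)/n) = √(0.35×0.65/753) = 0.017382
z-statistic: z = (p̂ - p₀)/SE = (0.409 - 0.35)/0.017382 = 3.3943
Critical value: z_0.05 = ±1.645
p-value = 0.0007
Decision: reject H₀ at α = 0.1

Answer: z = 3.3943, reject H₀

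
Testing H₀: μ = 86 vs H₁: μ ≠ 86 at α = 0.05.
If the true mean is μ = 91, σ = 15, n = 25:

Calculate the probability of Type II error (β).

Answer: β ≈ 0.6152

Derivation:
SE = σ/√n = 15/√25 = 3.0000
Critical values: μ₀ ± z_0.025×SE = 86 ± 1.960×3.0000
Acceptance region: (80.1200, 91.8800)
Under H₁ (μ = 91): z_high = (91.8800 - 91)/3.0000 = 0.2933, z_low = (80.1200 - 91)/3.0000 = -3.6267
β = P(not reject | H₁) = Φ(0.2933) - Φ(-3.6267) ≈ 0.6152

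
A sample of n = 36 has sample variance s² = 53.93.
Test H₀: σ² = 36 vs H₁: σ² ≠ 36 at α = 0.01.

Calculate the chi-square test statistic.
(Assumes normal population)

Answer: χ² = 52.4319, fail to reject H₀

Derivation:
df = n - 1 = 35
χ² = (n-1)s²/σ₀² = 35×53.93/36 = 52.4319
Critical values: χ²_{0.995,35} = 17.192, χ²_{0.005,35} = 60.275
Rejection region: χ² < 17.192 or χ² > 60.275
Decision: fail to reject H₀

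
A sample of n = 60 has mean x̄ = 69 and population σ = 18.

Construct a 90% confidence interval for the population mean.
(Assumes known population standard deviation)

Answer: (65.1773, 72.8227)

Derivation:
Confidence level: 90%, α = 0.1
z_0.05 = 1.645
SE = σ/√n = 18/√60 = 2.3238
Margin of error = 1.645 × 2.3238 = 3.8227
CI: x̄ ± margin = 69 ± 3.8227
CI: (65.1773, 72.8227)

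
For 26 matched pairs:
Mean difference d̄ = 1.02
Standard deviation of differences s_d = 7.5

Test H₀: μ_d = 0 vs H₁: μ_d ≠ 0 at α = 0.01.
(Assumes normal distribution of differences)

Answer: t = 0.6935, fail to reject H₀

Derivation:
df = n - 1 = 25
SE = s_d/√n = 7.5/√26 = 1.4709
t = d̄/SE = 1.02/1.4709 = 0.6935
Critical value: t_{0.005,25} = ±2.787
p-value ≈ 0.4944
Decision: fail to reject H₀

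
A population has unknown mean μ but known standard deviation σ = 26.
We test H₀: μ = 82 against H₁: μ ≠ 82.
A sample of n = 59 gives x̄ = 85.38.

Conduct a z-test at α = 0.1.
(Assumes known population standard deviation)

Standard error: SE = σ/√n = 26/√59 = 3.3849
z-statistic: z = (x̄ - μ₀)/SE = (85.38 - 82)/3.3849 = 0.9986
Critical value: ±1.645
p-value = 0.3180
Decision: fail to reject H₀

Answer: z = 0.9986, fail to reject H₀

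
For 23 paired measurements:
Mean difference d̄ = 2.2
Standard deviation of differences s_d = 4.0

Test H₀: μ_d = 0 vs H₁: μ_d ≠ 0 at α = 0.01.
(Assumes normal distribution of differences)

Answer: t = 2.6376, fail to reject H₀

Derivation:
df = n - 1 = 22
SE = s_d/√n = 4.0/√23 = 0.8341
t = d̄/SE = 2.2/0.8341 = 2.6376
Critical value: t_{0.005,22} = ±2.819
p-value ≈ 0.0150
Decision: fail to reject H₀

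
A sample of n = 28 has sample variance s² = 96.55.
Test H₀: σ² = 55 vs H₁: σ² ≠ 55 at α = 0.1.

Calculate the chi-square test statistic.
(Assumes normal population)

Answer: χ² = 47.3973, reject H₀

Derivation:
df = n - 1 = 27
χ² = (n-1)s²/σ₀² = 27×96.55/55 = 47.3973
Critical values: χ²_{0.95,27} = 16.151, χ²_{0.05,27} = 40.113
Rejection region: χ² < 16.151 or χ² > 40.113
Decision: reject H₀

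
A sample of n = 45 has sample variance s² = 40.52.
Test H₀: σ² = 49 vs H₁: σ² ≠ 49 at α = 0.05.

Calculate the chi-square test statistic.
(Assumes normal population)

df = n - 1 = 44
χ² = (n-1)s²/σ₀² = 44×40.52/49 = 36.3853
Critical values: χ²_{0.975,44} = 27.575, χ²_{0.025,44} = 64.201
Rejection region: χ² < 27.575 or χ² > 64.201
Decision: fail to reject H₀

Answer: χ² = 36.3853, fail to reject H₀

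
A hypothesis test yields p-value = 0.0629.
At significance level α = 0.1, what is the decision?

Answer: reject H₀

Derivation:
Compare p-value to α:
0.0629 < 0.1
Decision: reject H₀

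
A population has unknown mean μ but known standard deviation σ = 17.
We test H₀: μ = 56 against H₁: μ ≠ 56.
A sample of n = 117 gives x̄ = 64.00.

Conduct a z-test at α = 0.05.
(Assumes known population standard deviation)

Answer: z = 5.0900, reject H₀

Derivation:
Standard error: SE = σ/√n = 17/√117 = 1.5717
z-statistic: z = (x̄ - μ₀)/SE = (64.00 - 56)/1.5717 = 5.0900
Critical value: ±1.960
p-value < 0.0001
Decision: reject H₀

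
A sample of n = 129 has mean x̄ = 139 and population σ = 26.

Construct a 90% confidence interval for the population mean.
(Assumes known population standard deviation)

Confidence level: 90%, α = 0.1
z_0.05 = 1.645
SE = σ/√n = 26/√129 = 2.2892
Margin of error = 1.645 × 2.2892 = 3.7657
CI: x̄ ± margin = 139 ± 3.7657
CI: (135.2343, 142.7657)

Answer: (135.2343, 142.7657)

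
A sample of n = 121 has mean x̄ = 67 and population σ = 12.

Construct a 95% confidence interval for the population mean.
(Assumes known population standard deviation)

Confidence level: 95%, α = 0.05
z_0.025 = 1.960
SE = σ/√n = 12/√121 = 1.0909
Margin of error = 1.960 × 1.0909 = 2.1382
CI: x̄ ± margin = 67 ± 2.1382
CI: (64.8618, 69.1382)

Answer: (64.8618, 69.1382)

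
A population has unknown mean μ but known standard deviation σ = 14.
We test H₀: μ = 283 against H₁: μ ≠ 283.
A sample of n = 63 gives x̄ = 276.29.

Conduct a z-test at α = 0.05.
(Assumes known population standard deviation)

Answer: z = -3.8043, reject H₀

Derivation:
Standard error: SE = σ/√n = 14/√63 = 1.7638
z-statistic: z = (x̄ - μ₀)/SE = (276.29 - 283)/1.7638 = -3.8043
Critical value: ±1.960
p-value = 0.0001
Decision: reject H₀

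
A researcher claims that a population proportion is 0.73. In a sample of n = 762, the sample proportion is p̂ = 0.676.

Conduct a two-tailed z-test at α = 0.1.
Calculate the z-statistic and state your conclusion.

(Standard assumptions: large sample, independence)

H₀: p = 0.73, H₁: p ≠ 0.73
Standard error: SE = √(p₀(1-p₀)/n) = √(0.73×0.27/762) = 0.016083
z-statistic: z = (p̂ - p₀)/SE = (0.676 - 0.73)/0.016083 = -3.3576
Critical value: z_0.05 = ±1.645
p-value = 0.0008
Decision: reject H₀ at α = 0.1

Answer: z = -3.3576, reject H₀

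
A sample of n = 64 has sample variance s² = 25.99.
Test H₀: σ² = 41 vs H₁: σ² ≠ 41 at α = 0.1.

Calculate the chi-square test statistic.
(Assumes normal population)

df = n - 1 = 63
χ² = (n-1)s²/σ₀² = 63×25.99/41 = 39.9359
Critical values: χ²_{0.95,63} = 45.741, χ²_{0.05,63} = 82.529
Rejection region: χ² < 45.741 or χ² > 82.529
Decision: reject H₀

Answer: χ² = 39.9359, reject H₀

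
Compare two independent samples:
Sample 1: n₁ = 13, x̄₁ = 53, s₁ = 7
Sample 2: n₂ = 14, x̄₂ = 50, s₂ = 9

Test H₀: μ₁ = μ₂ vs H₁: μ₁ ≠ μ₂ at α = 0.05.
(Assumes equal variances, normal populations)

Pooled variance: s²_p = [12×7² + 13×9²]/(25) = 65.6400
s_p = 8.1019
SE = s_p×√(1/n₁ + 1/n₂) = 8.1019×√(1/13 + 1/14) = 3.1206
t = (x̄₁ - x̄₂)/SE = (53 - 50)/3.1206 = 0.9614
df = 25, t-critical = ±2.060
Decision: fail to reject H₀

Answer: t = 0.9614, fail to reject H₀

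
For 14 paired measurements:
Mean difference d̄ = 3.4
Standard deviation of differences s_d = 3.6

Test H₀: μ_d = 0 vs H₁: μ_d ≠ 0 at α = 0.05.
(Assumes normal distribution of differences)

df = n - 1 = 13
SE = s_d/√n = 3.6/√14 = 0.9621
t = d̄/SE = 3.4/0.9621 = 3.5339
Critical value: t_{0.025,13} = ±2.160
p-value ≈ 0.0037
Decision: reject H₀

Answer: t = 3.5339, reject H₀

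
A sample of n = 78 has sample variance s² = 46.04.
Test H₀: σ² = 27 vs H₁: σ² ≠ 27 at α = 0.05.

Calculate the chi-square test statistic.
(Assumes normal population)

df = n - 1 = 77
χ² = (n-1)s²/σ₀² = 77×46.04/27 = 131.2993
Critical values: χ²_{0.975,77} = 54.623, χ²_{0.025,77} = 103.158
Rejection region: χ² < 54.623 or χ² > 103.158
Decision: reject H₀

Answer: χ² = 131.2993, reject H₀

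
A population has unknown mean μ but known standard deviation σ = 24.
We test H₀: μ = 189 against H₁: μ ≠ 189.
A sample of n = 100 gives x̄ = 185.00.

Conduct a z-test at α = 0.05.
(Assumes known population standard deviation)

Answer: z = -1.6667, fail to reject H₀

Derivation:
Standard error: SE = σ/√n = 24/√100 = 2.4000
z-statistic: z = (x̄ - μ₀)/SE = (185.00 - 189)/2.4000 = -1.6667
Critical value: ±1.960
p-value = 0.0956
Decision: fail to reject H₀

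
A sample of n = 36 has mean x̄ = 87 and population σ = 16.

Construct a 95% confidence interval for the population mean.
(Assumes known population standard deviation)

Answer: (81.7733, 92.2267)

Derivation:
Confidence level: 95%, α = 0.05
z_0.025 = 1.960
SE = σ/√n = 16/√36 = 2.6667
Margin of error = 1.960 × 2.6667 = 5.2267
CI: x̄ ± margin = 87 ± 5.2267
CI: (81.7733, 92.2267)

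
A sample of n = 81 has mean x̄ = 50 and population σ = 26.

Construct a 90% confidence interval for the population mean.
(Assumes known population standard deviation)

Confidence level: 90%, α = 0.1
z_0.05 = 1.645
SE = σ/√n = 26/√81 = 2.8889
Margin of error = 1.645 × 2.8889 = 4.7522
CI: x̄ ± margin = 50 ± 4.7522
CI: (45.2478, 54.7522)

Answer: (45.2478, 54.7522)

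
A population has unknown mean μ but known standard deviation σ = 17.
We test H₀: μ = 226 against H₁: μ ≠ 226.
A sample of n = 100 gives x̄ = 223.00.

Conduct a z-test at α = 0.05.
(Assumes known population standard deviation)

Standard error: SE = σ/√n = 17/√100 = 1.7000
z-statistic: z = (x̄ - μ₀)/SE = (223.00 - 226)/1.7000 = -1.7647
Critical value: ±1.960
p-value = 0.0776
Decision: fail to reject H₀

Answer: z = -1.7647, fail to reject H₀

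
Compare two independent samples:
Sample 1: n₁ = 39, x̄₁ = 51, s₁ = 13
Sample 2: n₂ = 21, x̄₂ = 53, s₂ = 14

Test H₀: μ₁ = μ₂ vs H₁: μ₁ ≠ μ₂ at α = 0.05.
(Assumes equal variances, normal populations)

Answer: t = -0.5534, fail to reject H₀

Derivation:
Pooled variance: s²_p = [38×13² + 20×14²]/(58) = 178.3103
s_p = 13.3533
SE = s_p×√(1/n₁ + 1/n₂) = 13.3533×√(1/39 + 1/21) = 3.6143
t = (x̄₁ - x̄₂)/SE = (51 - 53)/3.6143 = -0.5534
df = 58, t-critical = ±2.002
Decision: fail to reject H₀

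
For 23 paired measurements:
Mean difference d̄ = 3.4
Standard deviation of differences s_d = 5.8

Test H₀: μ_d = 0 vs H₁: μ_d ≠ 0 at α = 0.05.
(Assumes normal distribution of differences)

df = n - 1 = 22
SE = s_d/√n = 5.8/√23 = 1.2094
t = d̄/SE = 3.4/1.2094 = 2.8113
Critical value: t_{0.025,22} = ±2.074
p-value ≈ 0.0102
Decision: reject H₀

Answer: t = 2.8113, reject H₀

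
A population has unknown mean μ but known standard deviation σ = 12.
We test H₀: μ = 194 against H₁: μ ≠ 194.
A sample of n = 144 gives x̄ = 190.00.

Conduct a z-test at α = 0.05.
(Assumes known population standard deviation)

Standard error: SE = σ/√n = 12/√144 = 1.0000
z-statistic: z = (x̄ - μ₀)/SE = (190.00 - 194)/1.0000 = -4.0000
Critical value: ±1.960
p-value = 0.0001
Decision: reject H₀

Answer: z = -4.0000, reject H₀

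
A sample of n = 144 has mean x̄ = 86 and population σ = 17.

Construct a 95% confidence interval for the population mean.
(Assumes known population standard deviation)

Answer: (83.2233, 88.7767)

Derivation:
Confidence level: 95%, α = 0.05
z_0.025 = 1.960
SE = σ/√n = 17/√144 = 1.4167
Margin of error = 1.960 × 1.4167 = 2.7767
CI: x̄ ± margin = 86 ± 2.7767
CI: (83.2233, 88.7767)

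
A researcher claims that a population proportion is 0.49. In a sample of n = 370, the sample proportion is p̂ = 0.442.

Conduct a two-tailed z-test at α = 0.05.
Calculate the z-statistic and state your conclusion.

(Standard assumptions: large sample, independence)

Answer: z = -1.8469, fail to reject H₀

Derivation:
H₀: p = 0.49, H₁: p ≠ 0.49
Standard error: SE = √(p₀(1-p₀)/n) = √(0.49×0.51/370) = 0.025989
z-statistic: z = (p̂ - p₀)/SE = (0.442 - 0.49)/0.025989 = -1.8469
Critical value: z_0.025 = ±1.960
p-value = 0.0648
Decision: fail to reject H₀ at α = 0.05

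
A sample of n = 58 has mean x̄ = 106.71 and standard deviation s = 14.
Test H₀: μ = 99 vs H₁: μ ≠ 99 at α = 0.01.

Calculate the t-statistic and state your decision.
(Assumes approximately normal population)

Answer: t = 4.1941, reject H₀

Derivation:
df = n - 1 = 57
SE = s/√n = 14/√58 = 1.8383
t = (x̄ - μ₀)/SE = (106.71 - 99)/1.8383 = 4.1941
Critical value: t_{0.005,57} = ±2.665
p-value ≈ 0.0001
Decision: reject H₀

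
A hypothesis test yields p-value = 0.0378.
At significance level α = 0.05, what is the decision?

Answer: reject H₀

Derivation:
Compare p-value to α:
0.0378 < 0.05
Decision: reject H₀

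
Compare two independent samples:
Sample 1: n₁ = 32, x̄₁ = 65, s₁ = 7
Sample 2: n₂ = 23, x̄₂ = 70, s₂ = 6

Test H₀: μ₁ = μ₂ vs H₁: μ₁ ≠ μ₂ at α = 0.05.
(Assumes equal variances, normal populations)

Pooled variance: s²_p = [31×7² + 22×6²]/(53) = 43.6038
s_p = 6.6033
SE = s_p×√(1/n₁ + 1/n₂) = 6.6033×√(1/32 + 1/23) = 1.8051
t = (x̄₁ - x̄₂)/SE = (65 - 70)/1.8051 = -2.7699
df = 53, t-critical = ±2.006
Decision: reject H₀

Answer: t = -2.7699, reject H₀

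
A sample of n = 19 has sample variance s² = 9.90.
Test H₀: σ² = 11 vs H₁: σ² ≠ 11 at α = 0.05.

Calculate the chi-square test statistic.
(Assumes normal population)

df = n - 1 = 18
χ² = (n-1)s²/σ₀² = 18×9.90/11 = 16.2000
Critical values: χ²_{0.975,18} = 8.231, χ²_{0.025,18} = 31.526
Rejection region: χ² < 8.231 or χ² > 31.526
Decision: fail to reject H₀

Answer: χ² = 16.2000, fail to reject H₀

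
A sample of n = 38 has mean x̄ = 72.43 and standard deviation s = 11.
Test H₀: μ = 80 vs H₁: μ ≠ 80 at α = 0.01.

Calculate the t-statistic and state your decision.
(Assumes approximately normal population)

df = n - 1 = 37
SE = s/√n = 11/√38 = 1.7844
t = (x̄ - μ₀)/SE = (72.43 - 80)/1.7844 = -4.2423
Critical value: t_{0.005,37} = ±2.715
p-value ≈ 0.0001
Decision: reject H₀

Answer: t = -4.2423, reject H₀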